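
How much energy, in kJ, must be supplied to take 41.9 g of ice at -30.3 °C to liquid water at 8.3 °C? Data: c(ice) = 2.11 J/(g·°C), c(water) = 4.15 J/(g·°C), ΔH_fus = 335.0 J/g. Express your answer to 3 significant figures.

q = 18.2 kJ

q1 (heat ice -30.3→0.0 °C): 41.9 × 2.11 × 30.3 = 2679 J
q2 (melt at 0 °C): 41.9 × 335.0 = 14037 J
q3 (heat water 0.0→8.3 °C): 41.9 × 4.15 × 8.3 = 1443 J
Total: 2679 + 14037 + 1443 = 18159 J = 18.2 kJ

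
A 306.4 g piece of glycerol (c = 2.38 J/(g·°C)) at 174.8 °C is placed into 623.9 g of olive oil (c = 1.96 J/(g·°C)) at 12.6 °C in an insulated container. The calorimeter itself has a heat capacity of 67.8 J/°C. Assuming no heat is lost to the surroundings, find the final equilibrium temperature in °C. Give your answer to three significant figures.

Heat lost by glycerol = heat gained by olive oil + calorimeter.
(306.4)(2.38)(174.8 − T) = [(623.9)(1.96) + 67.8](T − 12.6)
729.232 (174.8 − T) = 1290.644 (T − 12.6)
127470 − 729.232 T = 1290.644 T − 16262
143732 = 2019.876 T
T = 71.16 °C

T_f = 71.2 °C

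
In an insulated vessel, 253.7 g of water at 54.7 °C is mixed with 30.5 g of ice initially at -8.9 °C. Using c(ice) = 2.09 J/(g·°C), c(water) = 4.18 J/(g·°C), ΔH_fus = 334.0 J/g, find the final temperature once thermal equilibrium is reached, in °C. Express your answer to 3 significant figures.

T_f = 39.8 °C

Heat to bring ice to 0 °C and melt it: q₁ = 30.5×2.09×8.9 + 30.5×334.0 = 10754 J
Heat the water can supply cooling to 0 °C: 253.7×4.18×54.7 = 58007.5 J > q₁, so all ice melts.
Energy balance: 253.7×4.18×(54.7 − T) = 10754 + 30.5×4.18×(T − 0)
1060.466(54.7 − T) = 10754 + 127.49 T
58007.5 − 10754 = 1187.956 T
T = 47253.5 / 1187.956 = 39.78 °C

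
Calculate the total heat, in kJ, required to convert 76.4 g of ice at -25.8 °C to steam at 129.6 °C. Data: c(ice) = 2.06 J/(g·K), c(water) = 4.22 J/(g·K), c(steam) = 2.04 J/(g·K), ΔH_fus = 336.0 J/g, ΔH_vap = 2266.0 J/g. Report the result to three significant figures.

q = 240 kJ

q1 (heat ice -25.8→0.0 °C): 76.4 × 2.06 × 25.8 = 4061 J
q2 (melt at 0 °C): 76.4 × 336.0 = 25670 J
q3 (heat water 0.0→100.0 °C): 76.4 × 4.22 × 100.0 = 32241 J
q4 (vaporize at 100 °C): 76.4 × 2266.0 = 173122 J
q5 (heat steam 100.0→129.6 °C): 76.4 × 2.04 × 29.6 = 4613 J
Total: 4061 + 25670 + 32241 + 173122 + 4613 = 239707 J = 240 kJ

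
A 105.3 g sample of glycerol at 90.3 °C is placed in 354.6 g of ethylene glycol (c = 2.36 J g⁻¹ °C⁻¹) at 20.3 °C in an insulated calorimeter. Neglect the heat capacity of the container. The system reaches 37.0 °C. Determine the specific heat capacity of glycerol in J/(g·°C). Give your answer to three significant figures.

c = 2.49 J/(g·°C)

q_gained = (354.6 × 2.36) × (37.0 − 20.3) = 13980 J
q_lost = 105.3 × c × (90.3 − 37.0) = 5612.49 c
Set equal: c = 13980 / 5612.49 = 2.49 J/(g·°C)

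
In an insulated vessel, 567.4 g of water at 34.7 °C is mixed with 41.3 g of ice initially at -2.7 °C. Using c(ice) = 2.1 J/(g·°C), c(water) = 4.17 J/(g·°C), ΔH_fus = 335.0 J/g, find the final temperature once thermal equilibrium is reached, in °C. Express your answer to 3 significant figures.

Heat to bring ice to 0 °C and melt it: q₁ = 41.3×2.1×2.7 + 41.3×335.0 = 14070 J
Heat the water can supply cooling to 0 °C: 567.4×4.17×34.7 = 82102.2 J > q₁, so all ice melts.
Energy balance: 567.4×4.17×(34.7 − T) = 14070 + 41.3×4.17×(T − 0)
2366.058(34.7 − T) = 14070 + 172.221 T
82102.2 − 14070 = 2538.279 T
T = 68032.2 / 2538.279 = 26.80 °C

T_f = 26.8 °C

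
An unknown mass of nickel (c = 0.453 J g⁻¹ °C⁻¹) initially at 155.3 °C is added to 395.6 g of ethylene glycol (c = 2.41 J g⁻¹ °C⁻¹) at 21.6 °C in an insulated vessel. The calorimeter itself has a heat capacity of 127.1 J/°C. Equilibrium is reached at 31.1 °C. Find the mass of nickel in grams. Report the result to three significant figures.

q_gained = (395.6 × 2.41 + 127.1) × (31.1 − 21.6) = 10260 J
q_lost = m × 0.453 × (155.3 − 31.1) = 56.2626 m
m = 10260 / 56.2626 = 182 g

m = 182 g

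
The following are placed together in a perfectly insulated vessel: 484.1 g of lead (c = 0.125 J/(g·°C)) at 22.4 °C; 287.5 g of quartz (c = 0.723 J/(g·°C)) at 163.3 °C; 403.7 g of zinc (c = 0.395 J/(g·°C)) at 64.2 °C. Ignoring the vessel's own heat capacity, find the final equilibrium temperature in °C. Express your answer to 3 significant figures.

Σ mᵢcᵢ(T − Tᵢ) = 0  ⇒  T = Σ mᵢcᵢTᵢ / Σ mᵢcᵢ
Σ mᵢcᵢ = 484.1×0.125 + 287.5×0.723 + 403.7×0.395 = 427.8365
Σ mᵢcᵢTᵢ = 60.5125×22.4 + 207.8625×163.3 + 159.4615×64.2 = 45537
T = 45537 / 427.8365 = 106.4 °C

T_f = 106 °C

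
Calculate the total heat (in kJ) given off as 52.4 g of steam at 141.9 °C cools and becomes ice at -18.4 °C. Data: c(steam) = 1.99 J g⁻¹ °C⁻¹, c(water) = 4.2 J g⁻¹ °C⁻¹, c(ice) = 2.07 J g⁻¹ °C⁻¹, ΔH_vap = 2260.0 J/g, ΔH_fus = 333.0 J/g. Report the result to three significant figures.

q = 164 kJ

q1 (cool steam 141.9→100 °C): 52.4 × 1.99 × 41.9 = 4369 J
q2 (condense at 100 °C): 52.4 × 2260.0 = 118424 J
q3 (cool water 100→0 °C): 52.4 × 4.2 × 100.0 = 22008 J
q4 (freeze at 0 °C): 52.4 × 333.0 = 17449 J
q5 (cool ice 0→-18.4 °C): 52.4 × 2.07 × 18.4 = 1996 J
Total: 4369 + 118424 + 22008 + 17449 + 1996 = 164246 J = 164 kJ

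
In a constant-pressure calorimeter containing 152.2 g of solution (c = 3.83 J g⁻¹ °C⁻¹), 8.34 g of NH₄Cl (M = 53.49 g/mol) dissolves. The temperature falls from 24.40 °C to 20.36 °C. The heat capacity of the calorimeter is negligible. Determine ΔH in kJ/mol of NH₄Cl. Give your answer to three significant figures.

ΔH = 15.1 kJ/mol

|ΔT| = |20.36 − 24.40| = 4.04 °C
|q_surr| = (152.2 × 3.83) × 4.04 = 582.926 × 4.04 = 2355 J
n(NH₄Cl) = 8.34 / 53.49 = 0.1559 mol
Temperature fell, so q_rxn = +|q_surr| = 2.355 kJ
ΔH = q_rxn / n = 15.11 kJ/mol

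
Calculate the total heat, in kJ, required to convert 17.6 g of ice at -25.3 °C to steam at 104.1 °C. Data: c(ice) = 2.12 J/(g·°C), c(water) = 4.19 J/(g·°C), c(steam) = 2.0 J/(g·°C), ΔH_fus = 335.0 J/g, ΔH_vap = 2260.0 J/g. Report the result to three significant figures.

q1 (heat ice -25.3→0.0 °C): 17.6 × 2.12 × 25.3 = 944 J
q2 (melt at 0 °C): 17.6 × 335.0 = 5896 J
q3 (heat water 0.0→100.0 °C): 17.6 × 4.19 × 100.0 = 7374 J
q4 (vaporize at 100 °C): 17.6 × 2260.0 = 39776 J
q5 (heat steam 100.0→104.1 °C): 17.6 × 2.0 × 4.1 = 144 J
Total: 944 + 5896 + 7374 + 39776 + 144 = 54134 J = 54.1 kJ

q = 54.1 kJ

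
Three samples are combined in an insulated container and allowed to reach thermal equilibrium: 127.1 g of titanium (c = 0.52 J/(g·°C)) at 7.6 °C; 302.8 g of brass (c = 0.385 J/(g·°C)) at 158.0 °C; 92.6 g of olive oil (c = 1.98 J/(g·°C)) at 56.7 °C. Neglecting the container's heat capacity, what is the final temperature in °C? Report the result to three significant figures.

T_f = 80.1 °C

Σ mᵢcᵢ(T − Tᵢ) = 0  ⇒  T = Σ mᵢcᵢTᵢ / Σ mᵢcᵢ
Σ mᵢcᵢ = 127.1×0.52 + 302.8×0.385 + 92.6×1.98 = 366.018
Σ mᵢcᵢTᵢ = 66.092×7.6 + 116.578×158.0 + 183.348×56.7 = 29317
T = 29317 / 366.018 = 80.10 °C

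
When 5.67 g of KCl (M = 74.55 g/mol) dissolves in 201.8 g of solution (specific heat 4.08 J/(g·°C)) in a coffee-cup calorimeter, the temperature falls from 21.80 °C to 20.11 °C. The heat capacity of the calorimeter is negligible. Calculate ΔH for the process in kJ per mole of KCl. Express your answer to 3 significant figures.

|ΔT| = |20.11 − 21.80| = 1.69 °C
|q_surr| = (201.8 × 4.08) × 1.69 = 823.344 × 1.69 = 1391 J
n(KCl) = 5.67 / 74.55 = 0.07606 mol
Temperature fell, so q_rxn = +|q_surr| = 1.391 kJ
ΔH = q_rxn / n = 18.29 kJ/mol

ΔH = 18.3 kJ/mol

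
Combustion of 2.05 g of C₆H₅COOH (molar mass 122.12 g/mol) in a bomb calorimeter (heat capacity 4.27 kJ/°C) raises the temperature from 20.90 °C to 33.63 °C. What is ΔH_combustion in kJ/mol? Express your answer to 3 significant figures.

ΔT = 33.63 − 20.90 = 12.73 °C
q_cal = C_cal × ΔT = 4.27 × 12.73 = 54.3571 kJ
n = 2.05 / 122.12 = 0.01679 mol
q_rxn = −q_cal = -54.3571 kJ
ΔH = -54.3571 / 0.01679 = -3237 kJ/mol

ΔH = -3240 kJ/mol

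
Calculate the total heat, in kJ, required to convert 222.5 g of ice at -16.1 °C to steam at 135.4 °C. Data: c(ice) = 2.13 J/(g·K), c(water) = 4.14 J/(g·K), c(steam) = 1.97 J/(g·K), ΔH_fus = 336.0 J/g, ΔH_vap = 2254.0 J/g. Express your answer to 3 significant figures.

q = 692 kJ

q1 (heat ice -16.1→0.0 °C): 222.5 × 2.13 × 16.1 = 7630 J
q2 (melt at 0 °C): 222.5 × 336.0 = 74760 J
q3 (heat water 0.0→100.0 °C): 222.5 × 4.14 × 100.0 = 92115 J
q4 (vaporize at 100 °C): 222.5 × 2254.0 = 501515 J
q5 (heat steam 100.0→135.4 °C): 222.5 × 1.97 × 35.4 = 15517 J
Total: 7630 + 74760 + 92115 + 501515 + 15517 = 691537 J = 692 kJ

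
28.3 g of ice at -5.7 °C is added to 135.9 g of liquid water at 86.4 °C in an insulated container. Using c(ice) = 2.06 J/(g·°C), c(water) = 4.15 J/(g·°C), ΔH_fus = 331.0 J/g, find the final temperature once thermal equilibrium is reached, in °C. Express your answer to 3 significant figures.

Heat to bring ice to 0 °C and melt it: q₁ = 28.3×2.06×5.7 + 28.3×331.0 = 9699.6 J
Heat the water can supply cooling to 0 °C: 135.9×4.15×86.4 = 48728.3 J > q₁, so all ice melts.
Energy balance: 135.9×4.15×(86.4 − T) = 9699.6 + 28.3×4.15×(T − 0)
563.985(86.4 − T) = 9699.6 + 117.445 T
48728.3 − 9699.6 = 681.430 T
T = 39028.7 / 681.430 = 57.27 °C

T_f = 57.3 °C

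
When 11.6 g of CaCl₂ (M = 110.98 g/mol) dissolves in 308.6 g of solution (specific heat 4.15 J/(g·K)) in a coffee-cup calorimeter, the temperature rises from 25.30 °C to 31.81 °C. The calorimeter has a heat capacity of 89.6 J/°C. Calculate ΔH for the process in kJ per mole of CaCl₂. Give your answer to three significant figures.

|ΔT| = |31.81 − 25.30| = 6.51 °C
|q_surr| = (308.6 × 4.15 + 89.6) × 6.51 = 1370.29 × 6.51 = 8920.6 J
n(CaCl₂) = 11.6 / 110.98 = 0.10452 mol
Temperature rose, so q_rxn = −|q_surr| = -8.9206 kJ
ΔH = q_rxn / n = -85.348 kJ/mol

ΔH = -85.3 kJ/mol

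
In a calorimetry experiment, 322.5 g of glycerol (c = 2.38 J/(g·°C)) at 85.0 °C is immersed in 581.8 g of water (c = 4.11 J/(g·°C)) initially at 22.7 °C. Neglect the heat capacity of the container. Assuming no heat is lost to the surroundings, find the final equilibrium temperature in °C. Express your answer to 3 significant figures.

T_f = 37.8 °C

Heat lost by glycerol = heat gained by water.
(322.5)(2.38)(85.0 − T) = (581.8)(4.11)(T − 22.7)
767.55 (85.0 − T) = 2391.198 (T − 22.7)
65242 − 767.55 T = 2391.198 T − 54280
119522 = 3158.748 T
T = 37.84 °C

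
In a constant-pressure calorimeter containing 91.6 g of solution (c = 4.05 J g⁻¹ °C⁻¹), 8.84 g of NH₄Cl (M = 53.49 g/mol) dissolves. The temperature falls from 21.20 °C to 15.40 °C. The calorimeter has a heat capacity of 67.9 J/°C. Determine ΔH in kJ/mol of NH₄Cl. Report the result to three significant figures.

|ΔT| = |15.40 − 21.20| = 5.80 °C
|q_surr| = (91.6 × 4.05 + 67.9) × 5.80 = 438.88 × 5.80 = 2546 J
n(NH₄Cl) = 8.84 / 53.49 = 0.1653 mol
Temperature fell, so q_rxn = +|q_surr| = 2.546 kJ
ΔH = q_rxn / n = 15.40 kJ/mol

ΔH = 15.4 kJ/mol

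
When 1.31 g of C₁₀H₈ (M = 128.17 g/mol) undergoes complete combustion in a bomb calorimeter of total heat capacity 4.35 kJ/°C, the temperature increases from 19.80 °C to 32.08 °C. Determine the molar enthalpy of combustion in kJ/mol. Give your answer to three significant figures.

ΔH = -5230 kJ/mol

ΔT = 32.08 − 19.80 = 12.28 °C
q_cal = C_cal × ΔT = 4.35 × 12.28 = 53.418 kJ
n = 1.31 / 128.17 = 0.01022 mol
q_rxn = −q_cal = -53.418 kJ
ΔH = -53.418 / 0.01022 = -5227 kJ/mol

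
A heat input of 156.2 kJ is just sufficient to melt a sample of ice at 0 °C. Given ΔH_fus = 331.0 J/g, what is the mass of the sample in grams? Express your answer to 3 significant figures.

m = 472 g

m = q / ΔH_fus = 156200 J / 331.0 J/g = 472 g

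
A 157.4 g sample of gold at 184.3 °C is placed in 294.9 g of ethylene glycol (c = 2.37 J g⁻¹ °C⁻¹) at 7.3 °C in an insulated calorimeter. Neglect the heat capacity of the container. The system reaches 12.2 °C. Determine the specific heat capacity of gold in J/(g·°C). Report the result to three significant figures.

q_gained = (294.9 × 2.37) × (12.2 − 7.3) = 3425 J
q_lost = 157.4 × c × (184.3 − 12.2) = 27088.54 c
Set equal: c = 3425 / 27088.54 = 0.126 J/(g·°C)

c = 0.126 J/(g·°C)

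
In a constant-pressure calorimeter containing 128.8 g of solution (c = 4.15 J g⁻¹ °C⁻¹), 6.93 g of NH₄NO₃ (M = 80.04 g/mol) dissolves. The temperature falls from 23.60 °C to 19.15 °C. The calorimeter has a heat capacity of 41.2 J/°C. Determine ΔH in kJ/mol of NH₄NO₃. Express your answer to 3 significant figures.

|ΔT| = |19.15 − 23.60| = 4.45 °C
|q_surr| = (128.8 × 4.15 + 41.2) × 4.45 = 575.72 × 4.45 = 2562 J
n(NH₄NO₃) = 6.93 / 80.04 = 0.08658 mol
Temperature fell, so q_rxn = +|q_surr| = 2.562 kJ
ΔH = q_rxn / n = 29.59 kJ/mol

ΔH = 29.6 kJ/mol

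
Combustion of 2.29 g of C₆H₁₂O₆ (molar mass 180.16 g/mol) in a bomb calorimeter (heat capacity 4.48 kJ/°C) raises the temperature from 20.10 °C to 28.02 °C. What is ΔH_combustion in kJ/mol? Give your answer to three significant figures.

ΔT = 28.02 − 20.10 = 7.92 °C
q_cal = C_cal × ΔT = 4.48 × 7.92 = 35.4816 kJ
n = 2.29 / 180.16 = 0.01271 mol
q_rxn = −q_cal = -35.4816 kJ
ΔH = -35.4816 / 0.01271 = -2792 kJ/mol

ΔH = -2790 kJ/mol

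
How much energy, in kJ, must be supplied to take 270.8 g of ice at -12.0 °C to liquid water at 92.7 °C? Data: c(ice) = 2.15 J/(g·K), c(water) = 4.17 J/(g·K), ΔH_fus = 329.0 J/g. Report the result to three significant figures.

q1 (heat ice -12.0→0.0 °C): 270.8 × 2.15 × 12.0 = 6987 J
q2 (melt at 0 °C): 270.8 × 329.0 = 89093 J
q3 (heat water 0.0→92.7 °C): 270.8 × 4.17 × 92.7 = 104680 J
Total: 6987 + 89093 + 104680 = 200760 J = 201 kJ

q = 201 kJ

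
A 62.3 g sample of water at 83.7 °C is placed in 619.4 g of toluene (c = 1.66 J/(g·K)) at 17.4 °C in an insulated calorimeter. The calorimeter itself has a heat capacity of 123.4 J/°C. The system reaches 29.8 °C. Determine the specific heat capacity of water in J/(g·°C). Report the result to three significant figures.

q_gained = (619.4 × 1.66 + 123.4) × (29.8 − 17.4) = 14280 J
q_lost = 62.3 × c × (83.7 − 29.8) = 3357.97 c
Set equal: c = 14280 / 3357.97 = 4.25 J/(g·°C)

c = 4.25 J/(g·°C)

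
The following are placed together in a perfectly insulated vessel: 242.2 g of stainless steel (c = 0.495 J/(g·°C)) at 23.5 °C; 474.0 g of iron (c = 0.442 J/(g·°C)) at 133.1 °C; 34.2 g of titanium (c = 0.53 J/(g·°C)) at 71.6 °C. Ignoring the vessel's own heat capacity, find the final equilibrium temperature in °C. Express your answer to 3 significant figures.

Σ mᵢcᵢ(T − Tᵢ) = 0  ⇒  T = Σ mᵢcᵢTᵢ / Σ mᵢcᵢ
Σ mᵢcᵢ = 242.2×0.495 + 474.0×0.442 + 34.2×0.53 = 347.523
Σ mᵢcᵢTᵢ = 119.889×23.5 + 209.508×133.1 + 18.126×71.6 = 32001
T = 32001 / 347.523 = 92.08 °C

T_f = 92.1 °C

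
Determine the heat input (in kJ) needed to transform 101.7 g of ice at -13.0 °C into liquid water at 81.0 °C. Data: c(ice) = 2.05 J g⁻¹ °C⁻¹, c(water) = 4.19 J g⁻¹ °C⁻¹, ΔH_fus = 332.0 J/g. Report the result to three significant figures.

q = 71.0 kJ

q1 (heat ice -13.0→0.0 °C): 101.7 × 2.05 × 13.0 = 2710 J
q2 (melt at 0 °C): 101.7 × 332.0 = 33764 J
q3 (heat water 0.0→81.0 °C): 101.7 × 4.19 × 81.0 = 34516 J
Total: 2710 + 33764 + 34516 = 70990 J = 71.0 kJ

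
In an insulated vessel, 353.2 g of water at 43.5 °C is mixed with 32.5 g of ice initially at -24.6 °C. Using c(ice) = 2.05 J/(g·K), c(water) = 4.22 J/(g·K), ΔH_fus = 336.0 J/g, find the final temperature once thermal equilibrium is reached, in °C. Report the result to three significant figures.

Heat to bring ice to 0 °C and melt it: q₁ = 32.5×2.05×24.6 + 32.5×336.0 = 12559 J
Heat the water can supply cooling to 0 °C: 353.2×4.22×43.5 = 64836.9 J > q₁, so all ice melts.
Energy balance: 353.2×4.22×(43.5 − T) = 12559 + 32.5×4.22×(T − 0)
1490.504(43.5 − T) = 12559 + 137.15 T
64836.9 − 12559 = 1627.654 T
T = 52277.9 / 1627.654 = 32.12 °C

T_f = 32.1 °C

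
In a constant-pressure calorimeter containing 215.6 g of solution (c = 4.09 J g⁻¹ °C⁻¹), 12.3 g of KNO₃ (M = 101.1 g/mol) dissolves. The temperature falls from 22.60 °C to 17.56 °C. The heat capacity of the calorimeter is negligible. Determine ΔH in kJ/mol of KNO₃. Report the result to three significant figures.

|ΔT| = |17.56 − 22.60| = 5.04 °C
|q_surr| = (215.6 × 4.09) × 5.04 = 881.804 × 5.04 = 4444 J
n(KNO₃) = 12.3 / 101.1 = 0.1217 mol
Temperature fell, so q_rxn = +|q_surr| = 4.444 kJ
ΔH = q_rxn / n = 36.52 kJ/mol

ΔH = 36.5 kJ/mol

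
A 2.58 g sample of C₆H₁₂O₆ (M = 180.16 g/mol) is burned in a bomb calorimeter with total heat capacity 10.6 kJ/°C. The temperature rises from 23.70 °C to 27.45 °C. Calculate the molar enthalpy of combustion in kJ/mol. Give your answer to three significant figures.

ΔT = 27.45 − 23.70 = 3.75 °C
q_cal = C_cal × ΔT = 10.6 × 3.75 = 39.75 kJ
n = 2.58 / 180.16 = 0.01432 mol
q_rxn = −q_cal = -39.75 kJ
ΔH = -39.75 / 0.01432 = -2776 kJ/mol

ΔH = -2780 kJ/mol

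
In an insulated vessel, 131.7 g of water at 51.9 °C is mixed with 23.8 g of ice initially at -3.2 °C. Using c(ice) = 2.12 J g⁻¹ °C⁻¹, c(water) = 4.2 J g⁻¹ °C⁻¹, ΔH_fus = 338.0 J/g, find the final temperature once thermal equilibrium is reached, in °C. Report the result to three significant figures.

T_f = 31.4 °C

Heat to bring ice to 0 °C and melt it: q₁ = 23.8×2.12×3.2 + 23.8×338.0 = 8205.9 J
Heat the water can supply cooling to 0 °C: 131.7×4.2×51.9 = 28708.0 J > q₁, so all ice melts.
Energy balance: 131.7×4.2×(51.9 − T) = 8205.9 + 23.8×4.2×(T − 0)
553.14(51.9 − T) = 8205.9 + 99.96 T
28708.0 − 8205.9 = 653.10 T
T = 20502.1 / 653.10 = 31.39 °C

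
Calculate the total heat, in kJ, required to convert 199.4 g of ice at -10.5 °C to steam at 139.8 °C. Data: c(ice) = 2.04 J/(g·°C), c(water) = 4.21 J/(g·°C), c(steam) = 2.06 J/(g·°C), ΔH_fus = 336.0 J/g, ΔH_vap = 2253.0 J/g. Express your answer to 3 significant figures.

q = 621 kJ

q1 (heat ice -10.5→0.0 °C): 199.4 × 2.04 × 10.5 = 4271 J
q2 (melt at 0 °C): 199.4 × 336.0 = 66998 J
q3 (heat water 0.0→100.0 °C): 199.4 × 4.21 × 100.0 = 83947 J
q4 (vaporize at 100 °C): 199.4 × 2253.0 = 449248 J
q5 (heat steam 100.0→139.8 °C): 199.4 × 2.06 × 39.8 = 16348 J
Total: 4271 + 66998 + 83947 + 449248 + 16348 = 620812 J = 621 kJ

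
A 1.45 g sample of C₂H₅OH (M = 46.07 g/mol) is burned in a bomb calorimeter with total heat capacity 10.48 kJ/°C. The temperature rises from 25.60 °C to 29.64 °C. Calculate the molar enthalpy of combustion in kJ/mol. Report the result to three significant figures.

ΔH = -1350 kJ/mol

ΔT = 29.64 − 25.60 = 4.04 °C
q_cal = C_cal × ΔT = 10.48 × 4.04 = 42.3392 kJ
n = 1.45 / 46.07 = 0.03147 mol
q_rxn = −q_cal = -42.3392 kJ
ΔH = -42.3392 / 0.03147 = -1345 kJ/mol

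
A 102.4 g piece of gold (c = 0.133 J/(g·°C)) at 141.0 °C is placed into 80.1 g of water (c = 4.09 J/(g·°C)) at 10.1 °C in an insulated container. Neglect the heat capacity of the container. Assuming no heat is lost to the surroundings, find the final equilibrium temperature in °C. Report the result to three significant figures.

Heat lost by gold = heat gained by water.
(102.4)(0.133)(141.0 − T) = (80.1)(4.09)(T − 10.1)
13.6192 (141.0 − T) = 327.609 (T − 10.1)
1920.3 − 13.6192 T = 327.609 T − 3308.9
5229.2 = 341.2282 T
T = 15.32 °C

T_f = 15.3 °C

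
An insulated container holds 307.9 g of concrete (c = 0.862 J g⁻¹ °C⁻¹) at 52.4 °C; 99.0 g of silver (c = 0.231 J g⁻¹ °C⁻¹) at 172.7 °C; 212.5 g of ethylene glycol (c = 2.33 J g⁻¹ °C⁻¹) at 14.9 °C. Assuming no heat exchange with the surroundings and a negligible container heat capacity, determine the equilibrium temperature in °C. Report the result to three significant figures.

Σ mᵢcᵢ(T − Tᵢ) = 0  ⇒  T = Σ mᵢcᵢTᵢ / Σ mᵢcᵢ
Σ mᵢcᵢ = 307.9×0.862 + 99.0×0.231 + 212.5×2.33 = 783.4038
Σ mᵢcᵢTᵢ = 265.4098×52.4 + 22.869×172.7 + 495.125×14.9 = 25234
T = 25234 / 783.4038 = 32.21 °C

T_f = 32.2 °C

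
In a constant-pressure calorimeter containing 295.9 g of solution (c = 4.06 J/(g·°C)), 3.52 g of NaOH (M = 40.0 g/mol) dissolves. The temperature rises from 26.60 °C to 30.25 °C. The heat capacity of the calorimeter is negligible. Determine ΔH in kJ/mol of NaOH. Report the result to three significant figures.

ΔH = -49.8 kJ/mol

|ΔT| = |30.25 − 26.60| = 3.65 °C
|q_surr| = (295.9 × 4.06) × 3.65 = 1201.354 × 3.65 = 4385 J
n(NaOH) = 3.52 / 40.0 = 0.08800 mol
Temperature rose, so q_rxn = −|q_surr| = -4.385 kJ
ΔH = q_rxn / n = -49.83 kJ/mol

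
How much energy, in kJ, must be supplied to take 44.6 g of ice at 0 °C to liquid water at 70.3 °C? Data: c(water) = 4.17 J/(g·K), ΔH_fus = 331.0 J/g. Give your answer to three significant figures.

q = 27.8 kJ

q1 (melt at 0 °C): 44.6 × 331.0 = 14763 J
q2 (heat water 0.0→70.3 °C): 44.6 × 4.17 × 70.3 = 13075 J
Total: 14763 + 13075 = 27838 J = 27.8 kJ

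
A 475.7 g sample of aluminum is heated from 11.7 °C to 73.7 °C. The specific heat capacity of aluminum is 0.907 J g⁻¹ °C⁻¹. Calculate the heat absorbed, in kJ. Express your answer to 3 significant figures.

q = m c ΔT = 475.7 × 0.907 × (73.7 − 11.7)
q = 475.7 × 0.907 × 62.0 = 26750 J = 26.8 kJ

q = 26.8 kJ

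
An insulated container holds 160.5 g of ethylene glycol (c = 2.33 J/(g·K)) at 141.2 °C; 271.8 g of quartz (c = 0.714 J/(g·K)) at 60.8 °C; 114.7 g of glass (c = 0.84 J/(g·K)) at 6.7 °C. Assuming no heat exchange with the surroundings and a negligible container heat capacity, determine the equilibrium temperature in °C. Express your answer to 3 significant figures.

T_f = 98.2 °C

Σ mᵢcᵢ(T − Tᵢ) = 0  ⇒  T = Σ mᵢcᵢTᵢ / Σ mᵢcᵢ
Σ mᵢcᵢ = 160.5×2.33 + 271.8×0.714 + 114.7×0.84 = 664.3782
Σ mᵢcᵢTᵢ = 373.965×141.2 + 194.0652×60.8 + 96.348×6.7 = 65249
T = 65249 / 664.3782 = 98.21 °C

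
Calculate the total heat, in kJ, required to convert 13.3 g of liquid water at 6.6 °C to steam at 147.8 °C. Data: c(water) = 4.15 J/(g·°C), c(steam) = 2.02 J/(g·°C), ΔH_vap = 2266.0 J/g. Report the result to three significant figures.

q1 (heat water 6.6→100.0 °C): 13.3 × 4.15 × 93.4 = 5155 J
q2 (vaporize at 100 °C): 13.3 × 2266.0 = 30138 J
q3 (heat steam 100.0→147.8 °C): 13.3 × 2.02 × 47.8 = 1284 J
Total: 5155 + 30138 + 1284 = 36577 J = 36.6 kJ

q = 36.6 kJ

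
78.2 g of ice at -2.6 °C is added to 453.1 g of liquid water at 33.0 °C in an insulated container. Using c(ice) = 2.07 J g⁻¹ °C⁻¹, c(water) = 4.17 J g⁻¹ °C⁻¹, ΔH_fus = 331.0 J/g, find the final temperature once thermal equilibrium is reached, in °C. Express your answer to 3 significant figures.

Heat to bring ice to 0 °C and melt it: q₁ = 78.2×2.07×2.6 + 78.2×331.0 = 26305 J
Heat the water can supply cooling to 0 °C: 453.1×4.17×33.0 = 62351.1 J > q₁, so all ice melts.
Energy balance: 453.1×4.17×(33.0 − T) = 26305 + 78.2×4.17×(T − 0)
1889.427(33.0 − T) = 26305 + 326.094 T
62351.1 − 26305 = 2215.521 T
T = 36046.1 / 2215.521 = 16.27 °C

T_f = 16.3 °C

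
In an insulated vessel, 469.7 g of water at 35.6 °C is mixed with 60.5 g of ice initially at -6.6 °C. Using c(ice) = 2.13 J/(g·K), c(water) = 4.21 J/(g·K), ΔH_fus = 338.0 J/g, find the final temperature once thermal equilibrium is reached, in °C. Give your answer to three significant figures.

T_f = 22.0 °C

Heat to bring ice to 0 °C and melt it: q₁ = 60.5×2.13×6.6 + 60.5×338.0 = 21300 J
Heat the water can supply cooling to 0 °C: 469.7×4.21×35.6 = 70396.8 J > q₁, so all ice melts.
Energy balance: 469.7×4.21×(35.6 − T) = 21300 + 60.5×4.21×(T − 0)
1977.437(35.6 − T) = 21300 + 254.705 T
70396.8 − 21300 = 2232.142 T
T = 49096.8 / 2232.142 = 22.00 °C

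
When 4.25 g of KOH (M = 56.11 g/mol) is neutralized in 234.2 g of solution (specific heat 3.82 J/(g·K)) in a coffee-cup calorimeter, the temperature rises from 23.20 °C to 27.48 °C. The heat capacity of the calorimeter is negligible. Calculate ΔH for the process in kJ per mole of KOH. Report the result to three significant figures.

ΔH = -50.6 kJ/mol

|ΔT| = |27.48 − 23.20| = 4.28 °C
|q_surr| = (234.2 × 3.82) × 4.28 = 894.644 × 4.28 = 3829 J
n(KOH) = 4.25 / 56.11 = 0.07574 mol
Temperature rose, so q_rxn = −|q_surr| = -3.829 kJ
ΔH = q_rxn / n = -50.55 kJ/mol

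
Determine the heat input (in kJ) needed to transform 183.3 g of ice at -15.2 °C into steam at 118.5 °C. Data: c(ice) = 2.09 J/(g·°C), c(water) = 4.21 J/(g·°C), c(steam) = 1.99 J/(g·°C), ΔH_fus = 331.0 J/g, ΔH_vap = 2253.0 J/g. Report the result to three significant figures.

q = 563 kJ

q1 (heat ice -15.2→0.0 °C): 183.3 × 2.09 × 15.2 = 5823 J
q2 (melt at 0 °C): 183.3 × 331.0 = 60672 J
q3 (heat water 0.0→100.0 °C): 183.3 × 4.21 × 100.0 = 77169 J
q4 (vaporize at 100 °C): 183.3 × 2253.0 = 412975 J
q5 (heat steam 100.0→118.5 °C): 183.3 × 1.99 × 18.5 = 6748 J
Total: 5823 + 60672 + 77169 + 412975 + 6748 = 563387 J = 563 kJ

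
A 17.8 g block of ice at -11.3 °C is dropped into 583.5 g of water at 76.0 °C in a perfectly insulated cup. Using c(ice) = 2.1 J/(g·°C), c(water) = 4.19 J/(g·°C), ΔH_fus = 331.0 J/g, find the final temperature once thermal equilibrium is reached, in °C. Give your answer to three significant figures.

Heat to bring ice to 0 °C and melt it: q₁ = 17.8×2.1×11.3 + 17.8×331.0 = 6314.2 J
Heat the water can supply cooling to 0 °C: 583.5×4.19×76.0 = 185810 J > q₁, so all ice melts.
Energy balance: 583.5×4.19×(76.0 − T) = 6314.2 + 17.8×4.19×(T − 0)
2444.865(76.0 − T) = 6314.2 + 74.582 T
185810 − 6314.2 = 2519.447 T
T = 179495.8 / 2519.447 = 71.24 °C

T_f = 71.2 °C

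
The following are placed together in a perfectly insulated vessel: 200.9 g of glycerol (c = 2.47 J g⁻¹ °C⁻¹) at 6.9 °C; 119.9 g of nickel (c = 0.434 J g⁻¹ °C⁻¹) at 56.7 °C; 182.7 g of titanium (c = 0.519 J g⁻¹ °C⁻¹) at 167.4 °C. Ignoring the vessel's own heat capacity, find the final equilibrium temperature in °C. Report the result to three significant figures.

Σ mᵢcᵢ(T − Tᵢ) = 0  ⇒  T = Σ mᵢcᵢTᵢ / Σ mᵢcᵢ
Σ mᵢcᵢ = 200.9×2.47 + 119.9×0.434 + 182.7×0.519 = 643.0809
Σ mᵢcᵢTᵢ = 496.223×6.9 + 52.0366×56.7 + 94.8213×167.4 = 22247
T = 22247 / 643.0809 = 34.59 °C

T_f = 34.6 °C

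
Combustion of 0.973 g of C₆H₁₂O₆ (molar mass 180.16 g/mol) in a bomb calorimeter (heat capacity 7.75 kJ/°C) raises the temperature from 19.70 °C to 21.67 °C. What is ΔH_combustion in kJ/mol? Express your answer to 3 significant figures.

ΔH = -2830 kJ/mol

ΔT = 21.67 − 19.70 = 1.97 °C
q_cal = C_cal × ΔT = 7.75 × 1.97 = 15.2675 kJ
n = 0.973 / 180.16 = 0.005401 mol
q_rxn = −q_cal = -15.2675 kJ
ΔH = -15.2675 / 0.005401 = -2827 kJ/mol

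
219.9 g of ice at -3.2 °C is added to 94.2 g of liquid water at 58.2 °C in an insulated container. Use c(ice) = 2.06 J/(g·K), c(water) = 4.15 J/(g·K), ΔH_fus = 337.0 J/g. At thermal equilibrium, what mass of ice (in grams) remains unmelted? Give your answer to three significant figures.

Heat to warm all ice to 0 °C: 219.9×2.06×3.2 = 1449.6 J
Heat released by water cooling to 0 °C: 94.2×4.15×58.2 = 22752 J
22752 J < 1449.6 + 219.9×337.0 = 75555.9 J, so not all ice melts; final T = 0 °C.
Heat left for melting: 22752 − 1449.6 = 21302.4 J
Mass melted = 21302.4 / 337.0 = 63.21 g
Ice remaining = 219.9 − 63.21 = 156.69 g

m_ice remaining = 157 g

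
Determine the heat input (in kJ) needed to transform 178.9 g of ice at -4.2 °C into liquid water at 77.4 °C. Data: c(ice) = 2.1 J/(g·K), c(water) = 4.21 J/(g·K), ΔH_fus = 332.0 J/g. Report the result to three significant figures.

q = 119 kJ

q1 (heat ice -4.2→0.0 °C): 178.9 × 2.1 × 4.2 = 1578 J
q2 (melt at 0 °C): 178.9 × 332.0 = 59395 J
q3 (heat water 0.0→77.4 °C): 178.9 × 4.21 × 77.4 = 58295 J
Total: 1578 + 59395 + 58295 = 119268 J = 119 kJ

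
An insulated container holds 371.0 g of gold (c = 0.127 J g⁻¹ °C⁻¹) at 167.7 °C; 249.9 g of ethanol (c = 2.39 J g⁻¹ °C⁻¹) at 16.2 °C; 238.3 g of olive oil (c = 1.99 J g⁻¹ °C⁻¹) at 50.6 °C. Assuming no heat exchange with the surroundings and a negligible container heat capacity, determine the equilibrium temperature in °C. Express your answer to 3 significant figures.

T_f = 37.2 °C

Σ mᵢcᵢ(T − Tᵢ) = 0  ⇒  T = Σ mᵢcᵢTᵢ / Σ mᵢcᵢ
Σ mᵢcᵢ = 371.0×0.127 + 249.9×2.39 + 238.3×1.99 = 1118.595
Σ mᵢcᵢTᵢ = 47.117×167.7 + 597.261×16.2 + 474.217×50.6 = 41573
T = 41573 / 1118.595 = 37.17 °C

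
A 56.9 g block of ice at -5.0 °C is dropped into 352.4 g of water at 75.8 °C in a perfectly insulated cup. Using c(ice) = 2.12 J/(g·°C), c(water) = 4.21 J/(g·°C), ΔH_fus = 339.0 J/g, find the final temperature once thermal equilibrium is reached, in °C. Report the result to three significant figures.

Heat to bring ice to 0 °C and melt it: q₁ = 56.9×2.12×5.0 + 56.9×339.0 = 19892 J
Heat the water can supply cooling to 0 °C: 352.4×4.21×75.8 = 112457 J > q₁, so all ice melts.
Energy balance: 352.4×4.21×(75.8 − T) = 19892 + 56.9×4.21×(T − 0)
1483.604(75.8 − T) = 19892 + 239.549 T
112457 − 19892 = 1723.153 T
T = 92565 / 1723.153 = 53.72 °C

T_f = 53.7 °C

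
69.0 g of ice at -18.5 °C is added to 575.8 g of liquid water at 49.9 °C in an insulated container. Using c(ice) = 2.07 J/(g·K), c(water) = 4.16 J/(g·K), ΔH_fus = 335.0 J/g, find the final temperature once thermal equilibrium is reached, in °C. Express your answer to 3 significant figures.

Heat to bring ice to 0 °C and melt it: q₁ = 69.0×2.07×18.5 + 69.0×335.0 = 25757 J
Heat the water can supply cooling to 0 °C: 575.8×4.16×49.9 = 119527 J > q₁, so all ice melts.
Energy balance: 575.8×4.16×(49.9 − T) = 25757 + 69.0×4.16×(T − 0)
2395.328(49.9 − T) = 25757 + 287.04 T
119527 − 25757 = 2682.368 T
T = 93770 / 2682.368 = 34.96 °C

T_f = 35.0 °C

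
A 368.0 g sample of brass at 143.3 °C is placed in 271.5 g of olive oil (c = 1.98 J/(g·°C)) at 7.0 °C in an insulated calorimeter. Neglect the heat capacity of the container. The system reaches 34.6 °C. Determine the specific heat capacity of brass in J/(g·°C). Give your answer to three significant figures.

q_gained = (271.5 × 1.98) × (34.6 − 7.0) = 14840 J
q_lost = 368.0 × c × (143.3 − 34.6) = 40001.6 c
Set equal: c = 14840 / 40001.6 = 0.371 J/(g·°C)

c = 0.371 J/(g·°C)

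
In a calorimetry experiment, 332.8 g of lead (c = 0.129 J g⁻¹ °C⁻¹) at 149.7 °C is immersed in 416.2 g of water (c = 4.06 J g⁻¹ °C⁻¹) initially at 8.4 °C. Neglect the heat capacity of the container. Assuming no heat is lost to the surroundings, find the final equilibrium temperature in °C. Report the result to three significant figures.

T_f = 11.9 °C

Heat lost by lead = heat gained by water.
(332.8)(0.129)(149.7 − T) = (416.2)(4.06)(T − 8.4)
42.9312 (149.7 − T) = 1689.772 (T − 8.4)
6426.8 − 42.9312 T = 1689.772 T − 14194
20620.8 = 1732.7032 T
T = 11.90 °C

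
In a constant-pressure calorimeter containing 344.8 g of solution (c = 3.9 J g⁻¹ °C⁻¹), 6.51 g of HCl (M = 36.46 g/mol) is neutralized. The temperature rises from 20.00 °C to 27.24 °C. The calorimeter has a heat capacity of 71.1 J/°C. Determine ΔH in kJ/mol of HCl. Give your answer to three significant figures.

|ΔT| = |27.24 − 20.00| = 7.24 °C
|q_surr| = (344.8 × 3.9 + 71.1) × 7.24 = 1415.82 × 7.24 = 10250 J
n(HCl) = 6.51 / 36.46 = 0.1786 mol
Temperature rose, so q_rxn = −|q_surr| = -10.25 kJ
ΔH = q_rxn / n = -57.39 kJ/mol

ΔH = -57.4 kJ/mol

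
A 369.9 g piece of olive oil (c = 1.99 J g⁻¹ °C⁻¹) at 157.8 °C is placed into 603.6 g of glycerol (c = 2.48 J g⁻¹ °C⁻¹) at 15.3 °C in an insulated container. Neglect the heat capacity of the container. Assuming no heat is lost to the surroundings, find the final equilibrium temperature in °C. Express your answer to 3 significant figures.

Heat lost by olive oil = heat gained by glycerol.
(369.9)(1.99)(157.8 − T) = (603.6)(2.48)(T − 15.3)
736.101 (157.8 − T) = 1496.928 (T − 15.3)
116160 − 736.101 T = 1496.928 T − 22903
139063 = 2233.029 T
T = 62.28 °C

T_f = 62.3 °C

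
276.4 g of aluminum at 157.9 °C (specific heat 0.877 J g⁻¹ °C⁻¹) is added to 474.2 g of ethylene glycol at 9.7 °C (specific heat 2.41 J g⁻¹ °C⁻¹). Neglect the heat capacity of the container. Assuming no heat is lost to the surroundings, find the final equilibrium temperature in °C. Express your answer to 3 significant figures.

Heat lost by aluminum = heat gained by ethylene glycol.
(276.4)(0.877)(157.9 − T) = (474.2)(2.41)(T − 9.7)
242.4028 (157.9 − T) = 1142.822 (T − 9.7)
38275 − 242.4028 T = 1142.822 T − 11085
49360 = 1385.2248 T
T = 35.63 °C

T_f = 35.6 °C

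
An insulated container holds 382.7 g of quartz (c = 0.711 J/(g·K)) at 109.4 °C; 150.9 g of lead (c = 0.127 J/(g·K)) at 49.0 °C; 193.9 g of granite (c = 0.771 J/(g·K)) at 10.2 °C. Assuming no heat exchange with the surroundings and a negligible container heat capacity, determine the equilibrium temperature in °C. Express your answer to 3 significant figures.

Σ mᵢcᵢ(T − Tᵢ) = 0  ⇒  T = Σ mᵢcᵢTᵢ / Σ mᵢcᵢ
Σ mᵢcᵢ = 382.7×0.711 + 150.9×0.127 + 193.9×0.771 = 440.7609
Σ mᵢcᵢTᵢ = 272.0997×109.4 + 19.1643×49.0 + 149.4969×10.2 = 32232
T = 32232 / 440.7609 = 73.13 °C

T_f = 73.1 °C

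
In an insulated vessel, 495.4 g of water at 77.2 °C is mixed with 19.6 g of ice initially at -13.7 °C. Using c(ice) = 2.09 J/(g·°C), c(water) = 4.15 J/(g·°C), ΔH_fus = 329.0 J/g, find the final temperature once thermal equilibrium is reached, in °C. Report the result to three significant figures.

Heat to bring ice to 0 °C and melt it: q₁ = 19.6×2.09×13.7 + 19.6×329.0 = 7009.6 J
Heat the water can supply cooling to 0 °C: 495.4×4.15×77.2 = 158716 J > q₁, so all ice melts.
Energy balance: 495.4×4.15×(77.2 − T) = 7009.6 + 19.6×4.15×(T − 0)
2055.91(77.2 − T) = 7009.6 + 81.34 T
158716 − 7009.6 = 2137.25 T
T = 151706.4 / 2137.25 = 70.98 °C

T_f = 71.0 °C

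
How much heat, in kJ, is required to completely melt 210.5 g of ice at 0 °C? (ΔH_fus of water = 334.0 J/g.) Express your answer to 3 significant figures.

q = m × ΔH_fus = 210.5 × 334.0 = 70310 J = 70.3 kJ

q = 70.3 kJ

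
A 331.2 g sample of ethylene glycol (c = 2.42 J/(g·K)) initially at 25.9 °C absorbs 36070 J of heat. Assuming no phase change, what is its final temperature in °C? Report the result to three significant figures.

ΔT = q / (m c) = 36070 / (331.2 × 2.42) = 45.00 °C
T_f = 25.9 + 45.00 = 70.90 °C

T_f = 70.9 °C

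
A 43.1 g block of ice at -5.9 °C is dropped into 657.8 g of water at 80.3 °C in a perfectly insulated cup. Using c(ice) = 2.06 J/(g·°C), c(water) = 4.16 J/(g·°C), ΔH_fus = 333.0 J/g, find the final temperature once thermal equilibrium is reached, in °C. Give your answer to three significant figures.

Heat to bring ice to 0 °C and melt it: q₁ = 43.1×2.06×5.9 + 43.1×333.0 = 14876 J
Heat the water can supply cooling to 0 °C: 657.8×4.16×80.3 = 219737 J > q₁, so all ice melts.
Energy balance: 657.8×4.16×(80.3 − T) = 14876 + 43.1×4.16×(T − 0)
2736.448(80.3 − T) = 14876 + 179.296 T
219737 − 14876 = 2915.744 T
T = 204861 / 2915.744 = 70.26 °C

T_f = 70.3 °C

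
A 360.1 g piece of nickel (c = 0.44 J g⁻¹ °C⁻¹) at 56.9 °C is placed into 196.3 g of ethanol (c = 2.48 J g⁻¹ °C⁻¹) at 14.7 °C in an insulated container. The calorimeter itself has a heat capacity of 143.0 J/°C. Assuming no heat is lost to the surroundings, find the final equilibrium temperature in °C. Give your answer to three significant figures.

T_f = 23.2 °C

Heat lost by nickel = heat gained by ethanol + calorimeter.
(360.1)(0.44)(56.9 − T) = [(196.3)(2.48) + 143.0](T − 14.7)
158.444 (56.9 − T) = 629.824 (T − 14.7)
9015.5 − 158.444 T = 629.824 T − 9258.4
18273.9 = 788.268 T
T = 23.18 °C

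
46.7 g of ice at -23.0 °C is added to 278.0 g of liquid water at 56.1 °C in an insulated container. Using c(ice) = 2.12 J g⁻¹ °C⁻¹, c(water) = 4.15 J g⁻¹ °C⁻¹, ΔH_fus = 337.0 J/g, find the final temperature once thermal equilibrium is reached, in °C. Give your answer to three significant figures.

Heat to bring ice to 0 °C and melt it: q₁ = 46.7×2.12×23.0 + 46.7×337.0 = 18015 J
Heat the water can supply cooling to 0 °C: 278.0×4.15×56.1 = 64722.6 J > q₁, so all ice melts.
Energy balance: 278.0×4.15×(56.1 − T) = 18015 + 46.7×4.15×(T − 0)
1153.7(56.1 − T) = 18015 + 193.805 T
64722.6 − 18015 = 1347.505 T
T = 46707.6 / 1347.505 = 34.66 °C

T_f = 34.7 °C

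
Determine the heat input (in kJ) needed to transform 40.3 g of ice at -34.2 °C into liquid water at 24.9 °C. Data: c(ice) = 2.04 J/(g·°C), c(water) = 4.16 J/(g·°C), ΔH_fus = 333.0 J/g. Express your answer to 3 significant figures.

q1 (heat ice -34.2→0.0 °C): 40.3 × 2.04 × 34.2 = 2812 J
q2 (melt at 0 °C): 40.3 × 333.0 = 13420 J
q3 (heat water 0.0→24.9 °C): 40.3 × 4.16 × 24.9 = 4174 J
Total: 2812 + 13420 + 4174 = 20406 J = 20.4 kJ

q = 20.4 kJ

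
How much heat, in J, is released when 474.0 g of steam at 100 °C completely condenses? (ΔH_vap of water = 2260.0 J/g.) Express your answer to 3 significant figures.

q = 1070000 J

q = m × ΔH_vap = 474.0 × 2260.0 = 1071000 J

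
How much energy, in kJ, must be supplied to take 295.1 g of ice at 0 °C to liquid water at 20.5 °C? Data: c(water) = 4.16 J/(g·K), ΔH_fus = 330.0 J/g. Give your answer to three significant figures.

q = 123 kJ

q1 (melt at 0 °C): 295.1 × 330.0 = 97383 J
q2 (heat water 0.0→20.5 °C): 295.1 × 4.16 × 20.5 = 25166 J
Total: 97383 + 25166 = 122549 J = 123 kJ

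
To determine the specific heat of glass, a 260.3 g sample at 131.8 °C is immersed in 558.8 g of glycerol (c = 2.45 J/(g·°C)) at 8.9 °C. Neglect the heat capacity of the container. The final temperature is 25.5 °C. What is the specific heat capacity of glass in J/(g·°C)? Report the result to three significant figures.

c = 0.821 J/(g·°C)

q_gained = (558.8 × 2.45) × (25.5 − 8.9) = 22730 J
q_lost = 260.3 × c × (131.8 − 25.5) = 27669.89 c
Set equal: c = 22730 / 27669.89 = 0.821 J/(g·°C)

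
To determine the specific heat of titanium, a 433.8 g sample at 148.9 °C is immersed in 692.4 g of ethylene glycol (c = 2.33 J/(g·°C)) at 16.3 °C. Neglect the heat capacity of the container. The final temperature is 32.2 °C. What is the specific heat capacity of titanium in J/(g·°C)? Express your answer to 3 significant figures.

q_gained = (692.4 × 2.33) × (32.2 − 16.3) = 25650 J
q_lost = 433.8 × c × (148.9 − 32.2) = 50624.46 c
Set equal: c = 25650 / 50624.46 = 0.507 J/(g·°C)

c = 0.507 J/(g·°C)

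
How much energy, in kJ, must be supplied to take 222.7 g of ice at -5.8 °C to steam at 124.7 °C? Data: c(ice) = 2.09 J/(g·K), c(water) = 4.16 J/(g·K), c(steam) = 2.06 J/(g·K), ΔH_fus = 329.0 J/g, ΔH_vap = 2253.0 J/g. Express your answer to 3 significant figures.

q = 682 kJ

q1 (heat ice -5.8→0.0 °C): 222.7 × 2.09 × 5.8 = 2700 J
q2 (melt at 0 °C): 222.7 × 329.0 = 73268 J
q3 (heat water 0.0→100.0 °C): 222.7 × 4.16 × 100.0 = 92643 J
q4 (vaporize at 100 °C): 222.7 × 2253.0 = 501743 J
q5 (heat steam 100.0→124.7 °C): 222.7 × 2.06 × 24.7 = 11331 J
Total: 2700 + 73268 + 92643 + 501743 + 11331 = 681685 J = 682 kJ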